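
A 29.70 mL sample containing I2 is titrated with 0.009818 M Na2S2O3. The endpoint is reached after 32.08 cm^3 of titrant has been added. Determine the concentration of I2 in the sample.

0.00530 M

n(Na2S2O3) = 0.009818 x 0.03208 = 0.0003150 mol.
From the balanced equation, 2 mol Na2S2O3 reacts with 1 mol I2, so n(I2) = 0.0003150 x 1/2 = 0.0001575 mol.
[I2] = 0.0001575 / 0.02970 L = 0.00530 M.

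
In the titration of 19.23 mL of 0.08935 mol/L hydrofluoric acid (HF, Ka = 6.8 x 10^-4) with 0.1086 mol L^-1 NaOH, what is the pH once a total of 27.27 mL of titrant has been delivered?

12.43

n(acid) = 0.08935 x 0.01923 = 0.001718 mol; n(NaOH) added = 0.1086 x 0.02727 = 0.002962 mol.
Base is in excess by 0.002962 - 0.001718 = 0.001243 mol in a total volume of 0.04650 L.
[OH^-] = 0.001243/0.04650 = 0.02674 M, so pOH = 1.57 and pH = 14.00 - 1.57 = 12.43.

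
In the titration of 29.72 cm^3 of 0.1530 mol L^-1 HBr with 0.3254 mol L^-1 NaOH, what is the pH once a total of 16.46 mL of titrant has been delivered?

12.24

n(acid) = 0.1530 x 0.02972 = 0.004547 mol; n(NaOH) added = 0.3254 x 0.01646 = 0.005356 mol.
Base is in excess by 0.005356 - 0.004547 = 0.0008089 mol in a total volume of 0.04618 L.
[OH^-] = 0.0008089/0.04618 = 0.01752 M, so pOH = 1.76 and pH = 14.00 - 1.76 = 12.24.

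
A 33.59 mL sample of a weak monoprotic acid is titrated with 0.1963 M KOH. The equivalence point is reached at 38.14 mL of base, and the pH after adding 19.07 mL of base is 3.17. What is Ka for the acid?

19.07 mL is half of the equivalence volume, so this is the half-equivalence point where [HA] = [A^-].
At half-equivalence pH = pKa, so pKa = 3.17.
Ka = 10^(-3.17) = 6.8 x 10^-4.

6.8 x 10^-4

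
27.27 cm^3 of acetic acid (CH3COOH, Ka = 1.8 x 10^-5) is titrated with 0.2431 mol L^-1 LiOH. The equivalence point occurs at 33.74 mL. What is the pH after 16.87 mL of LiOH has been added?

16.87 mL is exactly half the equivalence volume (33.74/2), i.e. the half-equivalence point.
There, n(HA) = n(A^-), so pH = pKa = -log(1.8 x 10^-5) = 4.74.

4.74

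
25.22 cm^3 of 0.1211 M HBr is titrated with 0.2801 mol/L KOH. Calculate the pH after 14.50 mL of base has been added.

n(acid) = 0.1211 x 0.02522 = 0.003054 mol; n(KOH) added = 0.2801 x 0.01450 = 0.004061 mol.
Base is in excess by 0.004061 - 0.003054 = 0.001007 mol in a total volume of 0.03972 L.
[OH^-] = 0.001007/0.03972 = 0.02536 M, so pOH = 1.60 and pH = 14.00 - 1.60 = 12.40.

12.40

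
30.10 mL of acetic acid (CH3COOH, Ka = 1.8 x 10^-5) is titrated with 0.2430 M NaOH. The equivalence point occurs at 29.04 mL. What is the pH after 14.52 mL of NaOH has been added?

14.52 mL is exactly half the equivalence volume (29.04/2), i.e. the half-equivalence point.
There, n(HA) = n(A^-), so pH = pKa = -log(1.8 x 10^-5) = 4.74.

4.74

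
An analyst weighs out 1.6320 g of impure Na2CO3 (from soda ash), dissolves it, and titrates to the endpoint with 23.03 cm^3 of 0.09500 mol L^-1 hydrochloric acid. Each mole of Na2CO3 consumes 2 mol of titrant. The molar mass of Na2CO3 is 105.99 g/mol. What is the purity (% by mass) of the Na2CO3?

n(HCl) = 0.09500 x 0.02303 = 0.002188 mol.
n(Na2CO3) = 0.002188 / 2 = 0.001094 mol.
mass of Na2CO3 = 0.001094 x 105.99 = 0.1159 g.
% purity = 0.1159 / 1.6320 x 100 = 7.10%.

7.10%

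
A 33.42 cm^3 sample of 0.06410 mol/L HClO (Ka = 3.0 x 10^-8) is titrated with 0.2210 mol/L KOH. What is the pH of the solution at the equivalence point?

n(HClO) = 0.06410 x 0.03342 = 0.002142 mol; V(KOH) at equivalence = 0.002142/0.2210 = 0.009693 L.
At equivalence all the acid is converted to ClO-; total volume = 0.03342 + 0.009693 = 0.04311 L, so [ClO-] = 0.002142/0.04311 = 0.04969 M.
Kb = Kw/Ka = 1.0e-14 / 3.0 x 10^-8 = 3.33e-7.
[OH^-] = sqrt(Kb x [ClO-]) = sqrt(3.33e-7 x 0.04969) = 0.000129 M.
pOH = 3.89, so pH = 14.00 - 3.89 = 10.11.

10.11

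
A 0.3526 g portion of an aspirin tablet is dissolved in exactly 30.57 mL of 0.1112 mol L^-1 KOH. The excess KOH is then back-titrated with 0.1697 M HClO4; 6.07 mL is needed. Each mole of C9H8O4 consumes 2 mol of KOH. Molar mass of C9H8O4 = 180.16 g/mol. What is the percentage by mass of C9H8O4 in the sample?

60.5%

Total n(KOH) added = 0.1112 x 0.03057 = 0.003399 mol.
n(HClO4) used = 0.1697 x 0.006070 = 0.001030 mol, which equals the excess n(KOH).
So n(KOH) consumed by the sample = 0.003399 - 0.001030 = 0.002369 mol.
n(C9H8O4) = 0.002369 / 2 = 0.001185 mol.
mass C9H8O4 = 0.001185 x 180.16 = 0.2134 g, so %C9H8O4 = 0.2134/0.3526 x 100 = 60.5%.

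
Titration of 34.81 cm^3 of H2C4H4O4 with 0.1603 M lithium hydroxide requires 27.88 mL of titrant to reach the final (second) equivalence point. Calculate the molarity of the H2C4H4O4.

n(LiOH) = 0.1603 x 0.02788 = 0.004469 mol.
At the final (second) equivalence point, 2 mol OH^- react per mol H2C4H4O4, so n(H2C4H4O4) = 0.004469 / 2 = 0.002235 mol.
[H2C4H4O4] = 0.002235 / 0.03481 L = 0.0642 M.

0.0642 M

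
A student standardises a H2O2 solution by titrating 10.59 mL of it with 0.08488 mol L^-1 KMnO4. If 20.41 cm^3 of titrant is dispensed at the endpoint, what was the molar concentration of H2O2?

n(KMnO4) = 0.08488 x 0.02041 = 0.001732 mol.
From the balanced equation, 2 mol KMnO4 reacts with 5 mol H2O2, so n(H2O2) = 0.001732 x 5/2 = 0.004331 mol.
[H2O2] = 0.004331 / 0.01059 L = 0.409 M.

0.409 M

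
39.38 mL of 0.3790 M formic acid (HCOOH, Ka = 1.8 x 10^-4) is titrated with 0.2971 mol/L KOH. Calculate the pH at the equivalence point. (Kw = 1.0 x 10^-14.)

8.48

n(HCOOH) = 0.3790 x 0.03938 = 0.01493 mol; V(KOH) at equivalence = 0.01493/0.2971 = 0.05024 L.
At equivalence all the acid is converted to HCOO-; total volume = 0.03938 + 0.05024 = 0.08962 L, so [HCOO-] = 0.01493/0.08962 = 0.1665 M.
Kb = Kw/Ka = 1.0e-14 / 1.8 x 10^-4 = 5.56e-11.
[OH^-] = sqrt(Kb x [HCOO-]) = sqrt(5.56e-11 x 0.1665) = 3.04e-6 M.
pOH = 5.52, so pH = 14.00 - 5.52 = 8.48.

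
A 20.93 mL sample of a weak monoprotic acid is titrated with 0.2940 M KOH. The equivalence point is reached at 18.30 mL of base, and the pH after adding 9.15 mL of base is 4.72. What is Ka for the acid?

1.9 x 10^-5

9.15 mL is half of the equivalence volume, so this is the half-equivalence point where [HA] = [A^-].
At half-equivalence pH = pKa, so pKa = 4.72.
Ka = 10^(-4.72) = 1.9 x 10^-5.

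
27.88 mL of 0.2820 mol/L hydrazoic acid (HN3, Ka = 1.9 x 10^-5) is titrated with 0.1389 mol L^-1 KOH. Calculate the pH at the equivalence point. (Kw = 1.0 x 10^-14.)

8.85

n(HN3) = 0.2820 x 0.02788 = 0.007862 mol; V(KOH) at equivalence = 0.007862/0.1389 = 0.05660 L.
At equivalence all the acid is converted to N3-; total volume = 0.02788 + 0.05660 = 0.08448 L, so [N3-] = 0.007862/0.08448 = 0.09306 M.
Kb = Kw/Ka = 1.0e-14 / 1.9 x 10^-5 = 5.26e-10.
[OH^-] = sqrt(Kb x [N3-]) = sqrt(5.26e-10 x 0.09306) = 7.00e-6 M.
pOH = 5.15, so pH = 14.00 - 5.15 = 8.85.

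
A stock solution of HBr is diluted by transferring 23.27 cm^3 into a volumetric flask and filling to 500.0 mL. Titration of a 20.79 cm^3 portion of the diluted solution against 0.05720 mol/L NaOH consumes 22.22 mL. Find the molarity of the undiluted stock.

1.31 M

n(NaOH) = 0.05720 x 0.02222 = 0.001271 mol.
n(HBr) in the aliquot = 0.001271 mol.
[diluted HBr] = 0.001271 / 0.02079 = 0.06113 M.
Dilution factor = 500.0/23.27 = 21.49, so [stock] = 0.06113 x 21.49 = 1.31 M.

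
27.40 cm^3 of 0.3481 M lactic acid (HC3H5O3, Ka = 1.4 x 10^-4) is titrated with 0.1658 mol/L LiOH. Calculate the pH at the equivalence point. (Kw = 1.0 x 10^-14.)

n(HC3H5O3) = 0.3481 x 0.02740 = 0.009538 mol; V(LiOH) at equivalence = 0.009538/0.1658 = 0.05753 L.
At equivalence all the acid is converted to C3H5O3-; total volume = 0.02740 + 0.05753 = 0.08493 L, so [C3H5O3-] = 0.009538/0.08493 = 0.1123 M.
Kb = Kw/Ka = 1.0e-14 / 1.4 x 10^-4 = 7.14e-11.
[OH^-] = sqrt(Kb x [C3H5O3-]) = sqrt(7.14e-11 x 0.1123) = 2.83e-6 M.
pOH = 5.55, so pH = 14.00 - 5.55 = 8.45.

8.45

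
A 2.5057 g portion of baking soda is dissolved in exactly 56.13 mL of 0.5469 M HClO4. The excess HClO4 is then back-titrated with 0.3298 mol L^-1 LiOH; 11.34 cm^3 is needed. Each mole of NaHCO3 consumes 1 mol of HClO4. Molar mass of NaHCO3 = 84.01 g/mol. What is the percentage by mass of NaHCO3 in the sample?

90.4%

Total n(HClO4) added = 0.5469 x 0.05613 = 0.03070 mol.
n(LiOH) used = 0.3298 x 0.01134 = 0.003740 mol, which equals the excess n(HClO4).
So n(HClO4) consumed by the sample = 0.03070 - 0.003740 = 0.02696 mol.
n(NaHCO3) = 0.02696 / 1 = 0.02696 mol.
mass NaHCO3 = 0.02696 x 84.01 = 2.265 g, so %NaHCO3 = 2.265/2.5057 x 100 = 90.4%.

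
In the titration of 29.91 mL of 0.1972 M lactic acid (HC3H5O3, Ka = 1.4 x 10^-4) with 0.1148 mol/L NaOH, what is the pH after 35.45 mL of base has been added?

Initial n(HC3H5O3) = 0.1972 x 0.02991 = 0.005898 mol.
n(NaOH) added = 0.1148 x 0.03545 = 0.004070 mol, converting that many moles of HC3H5O3 to C3H5O3-.
Remaining n(HC3H5O3) = 0.001829 mol; n(C3H5O3-) = 0.004070 mol.
By Henderson-Hasselbalch, pH = pKa + log([A^-]/[HA]) = 3.85 + log(0.004070/0.001829) = 3.85 + (+0.35) = 4.20.

4.20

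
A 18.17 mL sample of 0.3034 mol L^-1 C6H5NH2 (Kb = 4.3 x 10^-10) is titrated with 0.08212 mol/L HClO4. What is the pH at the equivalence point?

n(C6H5NH2) = 0.3034 x 0.01817 = 0.005513 mol; V(HClO4) at equivalence = 0.005513/0.08212 = 0.06713 L.
At equivalence the base is fully converted to C6H5NH3+; total volume = 0.08530 L, so [C6H5NH3+] = 0.005513/0.08530 = 0.06463 M.
Ka(C6H5NH3+) = Kw/Kb = 1.0e-14 / 4.3 x 10^-10 = 2.33e-5.
[H^+] = sqrt(Ka x [C6H5NH3+]) = sqrt(2.33e-5 x 0.06463) = 0.00123 M.
pH = -log(0.00123) = 2.91.

2.91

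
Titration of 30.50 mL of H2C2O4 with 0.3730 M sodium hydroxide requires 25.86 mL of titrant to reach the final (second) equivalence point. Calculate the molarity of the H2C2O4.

n(NaOH) = 0.3730 x 0.02586 = 0.009646 mol.
At the final (second) equivalence point, 2 mol OH^- react per mol H2C2O4, so n(H2C2O4) = 0.009646 / 2 = 0.004823 mol.
[H2C2O4] = 0.004823 / 0.03050 L = 0.158 M.

0.158 M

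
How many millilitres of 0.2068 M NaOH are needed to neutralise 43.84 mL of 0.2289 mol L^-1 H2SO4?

97.1 mL

n(H2SO4) = 0.2289 mol/L x 0.04384 L = 0.01003 mol.
The neutralisation is 1 H2SO4 : 2 NaOH, so n(NaOH) = 0.01003 x 2/1 = 0.02007 mol.
V(NaOH) = 0.02007 / 0.2068 = 0.09705 L = 97.1 mL.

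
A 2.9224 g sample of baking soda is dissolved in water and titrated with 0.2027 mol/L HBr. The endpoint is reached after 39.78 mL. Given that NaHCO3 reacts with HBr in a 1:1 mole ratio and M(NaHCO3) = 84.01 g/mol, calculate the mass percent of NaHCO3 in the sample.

n(HBr) = 0.2027 x 0.03978 = 0.008063 mol.
n(NaHCO3) = 0.008063 / 1 = 0.008063 mol.
mass of NaHCO3 = 0.008063 x 84.01 = 0.6774 g.
% purity = 0.6774 / 2.9224 x 100 = 23.2%.

23.2%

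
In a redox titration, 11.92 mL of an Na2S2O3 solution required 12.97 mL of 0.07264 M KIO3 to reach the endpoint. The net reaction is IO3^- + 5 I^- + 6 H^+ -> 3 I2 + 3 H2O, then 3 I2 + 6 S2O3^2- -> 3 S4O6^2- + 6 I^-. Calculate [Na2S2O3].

n(KIO3) = 0.07264 x 0.01297 = 0.0009421 mol.
From the balanced equation, 1 mol KIO3 reacts with 6 mol Na2S2O3, so n(Na2S2O3) = 0.0009421 x 6/1 = 0.005653 mol.
[Na2S2O3] = 0.005653 / 0.01192 L = 0.474 M.

0.474 M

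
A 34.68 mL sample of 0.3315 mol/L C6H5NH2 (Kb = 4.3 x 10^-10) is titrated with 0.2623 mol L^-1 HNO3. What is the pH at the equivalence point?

2.73

n(C6H5NH2) = 0.3315 x 0.03468 = 0.01150 mol; V(HNO3) at equivalence = 0.01150/0.2623 = 0.04383 L.
At equivalence the base is fully converted to C6H5NH3+; total volume = 0.07851 L, so [C6H5NH3+] = 0.01150/0.07851 = 0.1464 M.
Ka(C6H5NH3+) = Kw/Kb = 1.0e-14 / 4.3 x 10^-10 = 2.33e-5.
[H^+] = sqrt(Ka x [C6H5NH3+]) = sqrt(2.33e-5 x 0.1464) = 0.00185 M.
pH = -log(0.00185) = 2.73.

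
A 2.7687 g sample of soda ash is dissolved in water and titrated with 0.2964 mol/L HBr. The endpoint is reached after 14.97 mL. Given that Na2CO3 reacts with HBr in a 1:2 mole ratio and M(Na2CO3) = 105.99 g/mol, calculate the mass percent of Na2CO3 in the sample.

8.49%

n(HBr) = 0.2964 x 0.01497 = 0.004437 mol.
n(Na2CO3) = 0.004437 / 2 = 0.002219 mol.
mass of Na2CO3 = 0.002219 x 105.99 = 0.2351 g.
% purity = 0.2351 / 2.7687 x 100 = 8.49%.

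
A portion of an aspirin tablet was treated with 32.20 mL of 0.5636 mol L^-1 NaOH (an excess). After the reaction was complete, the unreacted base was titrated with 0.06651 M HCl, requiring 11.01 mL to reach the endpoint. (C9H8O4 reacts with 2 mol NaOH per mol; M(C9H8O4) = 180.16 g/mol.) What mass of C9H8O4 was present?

Total n(NaOH) added = 0.5636 x 0.03220 = 0.01815 mol.
n(HCl) used = 0.06651 x 0.01101 = 0.0007323 mol, which equals the excess n(NaOH).
So n(NaOH) consumed by the sample = 0.01815 - 0.0007323 = 0.01742 mol.
n(C9H8O4) = 0.01742 / 2 = 0.008708 mol.
mass = 0.008708 mol x 180.16 g/mol = 1.57 g.

1.57 g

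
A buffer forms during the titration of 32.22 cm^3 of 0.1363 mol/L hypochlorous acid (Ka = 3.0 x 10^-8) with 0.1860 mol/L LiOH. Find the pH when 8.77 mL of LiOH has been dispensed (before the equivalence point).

Initial n(HClO) = 0.1363 x 0.03222 = 0.004392 mol.
n(LiOH) added = 0.1860 x 0.008770 = 0.001631 mol, converting that many moles of HClO to ClO-.
Remaining n(HClO) = 0.002760 mol; n(ClO-) = 0.001631 mol.
By Henderson-Hasselbalch, pH = pKa + log([A^-]/[HA]) = 7.52 + log(0.001631/0.002760) = 7.52 + (-0.23) = 7.29.

7.29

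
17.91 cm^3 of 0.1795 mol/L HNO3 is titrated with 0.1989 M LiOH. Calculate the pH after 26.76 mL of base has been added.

12.67

n(acid) = 0.1795 x 0.01791 = 0.003215 mol; n(LiOH) added = 0.1989 x 0.02676 = 0.005323 mol.
Base is in excess by 0.005323 - 0.003215 = 0.002108 mol in a total volume of 0.04467 L.
[OH^-] = 0.002108/0.04467 = 0.04718 M, so pOH = 1.33 and pH = 14.00 - 1.33 = 12.67.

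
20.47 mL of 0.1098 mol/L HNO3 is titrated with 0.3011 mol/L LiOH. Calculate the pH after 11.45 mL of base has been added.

n(acid) = 0.1098 x 0.02047 = 0.002248 mol; n(LiOH) added = 0.3011 x 0.01145 = 0.003448 mol.
Base is in excess by 0.003448 - 0.002248 = 0.001200 mol in a total volume of 0.03192 L.
[OH^-] = 0.001200/0.03192 = 0.03759 M, so pOH = 1.42 and pH = 14.00 - 1.42 = 12.58.

12.58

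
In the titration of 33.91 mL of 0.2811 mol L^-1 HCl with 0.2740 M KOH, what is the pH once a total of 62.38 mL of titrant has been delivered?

12.89

n(acid) = 0.2811 x 0.03391 = 0.009532 mol; n(KOH) added = 0.2740 x 0.06238 = 0.01709 mol.
Base is in excess by 0.01709 - 0.009532 = 0.007560 mol in a total volume of 0.09629 L.
[OH^-] = 0.007560/0.09629 = 0.07851 M, so pOH = 1.11 and pH = 14.00 - 1.11 = 12.89.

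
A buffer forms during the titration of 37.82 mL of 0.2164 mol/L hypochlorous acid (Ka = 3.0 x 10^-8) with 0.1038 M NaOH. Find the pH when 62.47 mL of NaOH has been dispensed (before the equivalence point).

Initial n(HClO) = 0.2164 x 0.03782 = 0.008184 mol.
n(NaOH) added = 0.1038 x 0.06247 = 0.006484 mol, converting that many moles of HClO to ClO-.
Remaining n(HClO) = 0.001700 mol; n(ClO-) = 0.006484 mol.
By Henderson-Hasselbalch, pH = pKa + log([A^-]/[HA]) = 7.52 + log(0.006484/0.001700) = 7.52 + (+0.58) = 8.10.

8.10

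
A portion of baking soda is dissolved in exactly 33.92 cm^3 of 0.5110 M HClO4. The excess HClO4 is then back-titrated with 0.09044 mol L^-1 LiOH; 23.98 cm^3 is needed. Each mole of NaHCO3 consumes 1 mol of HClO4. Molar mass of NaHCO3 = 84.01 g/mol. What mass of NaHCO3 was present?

Total n(HClO4) added = 0.5110 x 0.03392 = 0.01733 mol.
n(LiOH) used = 0.09044 x 0.02398 = 0.002169 mol, which equals the excess n(HClO4).
So n(HClO4) consumed by the sample = 0.01733 - 0.002169 = 0.01516 mol.
n(NaHCO3) = 0.01516 / 1 = 0.01516 mol.
mass = 0.01516 mol x 84.01 g/mol = 1.27 g.

1.27 g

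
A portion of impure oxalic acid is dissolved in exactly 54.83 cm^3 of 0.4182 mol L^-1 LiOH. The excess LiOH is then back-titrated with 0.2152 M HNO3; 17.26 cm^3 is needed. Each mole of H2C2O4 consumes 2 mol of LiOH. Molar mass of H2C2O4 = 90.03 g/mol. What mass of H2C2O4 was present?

0.865 g

Total n(LiOH) added = 0.4182 x 0.05483 = 0.02293 mol.
n(HNO3) used = 0.2152 x 0.01726 = 0.003714 mol, which equals the excess n(LiOH).
So n(LiOH) consumed by the sample = 0.02293 - 0.003714 = 0.01922 mol.
n(H2C2O4) = 0.01922 / 2 = 0.009608 mol.
mass = 0.009608 mol x 90.03 g/mol = 0.865 g.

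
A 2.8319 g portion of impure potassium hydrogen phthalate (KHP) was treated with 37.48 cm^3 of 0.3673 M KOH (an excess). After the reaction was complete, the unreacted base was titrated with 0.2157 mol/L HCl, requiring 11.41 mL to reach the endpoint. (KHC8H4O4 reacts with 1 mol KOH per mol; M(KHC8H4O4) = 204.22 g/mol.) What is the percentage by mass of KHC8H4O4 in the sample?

81.5%

Total n(KOH) added = 0.3673 x 0.03748 = 0.01377 mol.
n(HCl) used = 0.2157 x 0.01141 = 0.002461 mol, which equals the excess n(KOH).
So n(KOH) consumed by the sample = 0.01377 - 0.002461 = 0.01131 mol.
n(KHC8H4O4) = 0.01131 / 1 = 0.01131 mol.
mass KHC8H4O4 = 0.01131 x 204.22 = 2.309 g, so %KHC8H4O4 = 2.309/2.8319 x 100 = 81.5%.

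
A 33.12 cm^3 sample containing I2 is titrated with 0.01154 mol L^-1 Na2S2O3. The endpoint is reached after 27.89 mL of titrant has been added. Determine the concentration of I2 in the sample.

n(Na2S2O3) = 0.01154 x 0.02789 = 0.0003219 mol.
From the balanced equation, 2 mol Na2S2O3 reacts with 1 mol I2, so n(I2) = 0.0003219 x 1/2 = 0.0001609 mol.
[I2] = 0.0001609 / 0.03312 L = 0.00486 M.

0.00486 M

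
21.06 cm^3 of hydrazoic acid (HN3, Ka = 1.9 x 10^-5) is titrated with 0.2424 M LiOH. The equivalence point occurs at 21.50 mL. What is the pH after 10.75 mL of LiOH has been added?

4.72

10.75 mL is exactly half the equivalence volume (21.50/2), i.e. the half-equivalence point.
There, n(HA) = n(A^-), so pH = pKa = -log(1.9 x 10^-5) = 4.72.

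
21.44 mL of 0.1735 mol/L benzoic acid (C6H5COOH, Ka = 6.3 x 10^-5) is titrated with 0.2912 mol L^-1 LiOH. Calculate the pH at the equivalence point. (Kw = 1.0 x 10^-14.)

8.62

n(C6H5COOH) = 0.1735 x 0.02144 = 0.003720 mol; V(LiOH) at equivalence = 0.003720/0.2912 = 0.01277 L.
At equivalence all the acid is converted to C6H5COO-; total volume = 0.02144 + 0.01277 = 0.03421 L, so [C6H5COO-] = 0.003720/0.03421 = 0.1087 M.
Kb = Kw/Ka = 1.0e-14 / 6.3 x 10^-5 = 1.59e-10.
[OH^-] = sqrt(Kb x [C6H5COO-]) = sqrt(1.59e-10 x 0.1087) = 4.15e-6 M.
pOH = 5.38, so pH = 14.00 - 5.38 = 8.62.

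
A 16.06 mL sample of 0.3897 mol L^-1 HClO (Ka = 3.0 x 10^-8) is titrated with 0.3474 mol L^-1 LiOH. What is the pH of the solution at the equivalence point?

n(HClO) = 0.3897 x 0.01606 = 0.006259 mol; V(LiOH) at equivalence = 0.006259/0.3474 = 0.01802 L.
At equivalence all the acid is converted to ClO-; total volume = 0.01606 + 0.01802 = 0.03408 L, so [ClO-] = 0.006259/0.03408 = 0.1837 M.
Kb = Kw/Ka = 1.0e-14 / 3.0 x 10^-8 = 3.33e-7.
[OH^-] = sqrt(Kb x [ClO-]) = sqrt(3.33e-7 x 0.1837) = 0.000247 M.
pOH = 3.61, so pH = 14.00 - 3.61 = 10.39.

10.39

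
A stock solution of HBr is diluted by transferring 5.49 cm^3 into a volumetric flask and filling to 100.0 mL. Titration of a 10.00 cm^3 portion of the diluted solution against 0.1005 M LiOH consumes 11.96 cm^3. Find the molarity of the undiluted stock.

2.19 M

n(LiOH) = 0.1005 x 0.01196 = 0.001202 mol.
n(HBr) in the aliquot = 0.001202 mol.
[diluted HBr] = 0.001202 / 0.01000 = 0.1202 M.
Dilution factor = 100.0/5.490 = 18.21, so [stock] = 0.1202 x 18.21 = 2.19 M.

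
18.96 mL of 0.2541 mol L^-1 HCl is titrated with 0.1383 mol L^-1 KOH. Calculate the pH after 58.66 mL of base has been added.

12.63

n(acid) = 0.2541 x 0.01896 = 0.004818 mol; n(KOH) added = 0.1383 x 0.05866 = 0.008113 mol.
Base is in excess by 0.008113 - 0.004818 = 0.003295 mol in a total volume of 0.07762 L.
[OH^-] = 0.003295/0.07762 = 0.04245 M, so pOH = 1.37 and pH = 14.00 - 1.37 = 12.63.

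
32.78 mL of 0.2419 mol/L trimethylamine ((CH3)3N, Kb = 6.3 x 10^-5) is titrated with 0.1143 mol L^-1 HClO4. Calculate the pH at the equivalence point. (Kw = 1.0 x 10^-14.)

5.45

n((CH3)3N) = 0.2419 x 0.03278 = 0.007929 mol; V(HClO4) at equivalence = 0.007929/0.1143 = 0.06937 L.
At equivalence the base is fully converted to (CH3)3NH+; total volume = 0.1022 L, so [(CH3)3NH+] = 0.007929/0.1022 = 0.07762 M.
Ka((CH3)3NH+) = Kw/Kb = 1.0e-14 / 6.3 x 10^-5 = 1.59e-10.
[H^+] = sqrt(Ka x [(CH3)3NH+]) = sqrt(1.59e-10 x 0.07762) = 3.51e-6 M.
pH = -log(3.51e-6) = 5.45.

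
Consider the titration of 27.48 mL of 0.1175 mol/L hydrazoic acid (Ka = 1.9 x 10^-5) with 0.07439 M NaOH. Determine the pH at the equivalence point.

n(HN3) = 0.1175 x 0.02748 = 0.003229 mol; V(NaOH) at equivalence = 0.003229/0.07439 = 0.04341 L.
At equivalence all the acid is converted to N3-; total volume = 0.02748 + 0.04341 = 0.07089 L, so [N3-] = 0.003229/0.07089 = 0.04555 M.
Kb = Kw/Ka = 1.0e-14 / 1.9 x 10^-5 = 5.26e-10.
[OH^-] = sqrt(Kb x [N3-]) = sqrt(5.26e-10 x 0.04555) = 4.90e-6 M.
pOH = 5.31, so pH = 14.00 - 5.31 = 8.69.

8.69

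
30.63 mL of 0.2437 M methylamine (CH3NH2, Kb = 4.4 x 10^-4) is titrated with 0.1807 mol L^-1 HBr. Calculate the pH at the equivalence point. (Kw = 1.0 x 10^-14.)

5.81

n(CH3NH2) = 0.2437 x 0.03063 = 0.007465 mol; V(HBr) at equivalence = 0.007465/0.1807 = 0.04131 L.
At equivalence the base is fully converted to CH3NH3+; total volume = 0.07194 L, so [CH3NH3+] = 0.007465/0.07194 = 0.1038 M.
Ka(CH3NH3+) = Kw/Kb = 1.0e-14 / 4.4 x 10^-4 = 2.27e-11.
[H^+] = sqrt(Ka x [CH3NH3+]) = sqrt(2.27e-11 x 0.1038) = 1.54e-6 M.
pH = -log(1.54e-6) = 5.81.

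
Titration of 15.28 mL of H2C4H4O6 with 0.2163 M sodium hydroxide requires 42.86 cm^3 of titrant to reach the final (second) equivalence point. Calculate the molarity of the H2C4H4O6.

0.303 M

n(NaOH) = 0.2163 x 0.04286 = 0.009271 mol.
At the final (second) equivalence point, 2 mol OH^- react per mol H2C4H4O6, so n(H2C4H4O6) = 0.009271 / 2 = 0.004635 mol.
[H2C4H4O6] = 0.004635 / 0.01528 L = 0.303 M.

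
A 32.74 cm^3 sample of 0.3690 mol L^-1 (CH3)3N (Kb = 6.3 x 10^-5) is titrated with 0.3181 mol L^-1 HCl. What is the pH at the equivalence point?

5.28

n((CH3)3N) = 0.3690 x 0.03274 = 0.01208 mol; V(HCl) at equivalence = 0.01208/0.3181 = 0.03798 L.
At equivalence the base is fully converted to (CH3)3NH+; total volume = 0.07072 L, so [(CH3)3NH+] = 0.01208/0.07072 = 0.1708 M.
Ka((CH3)3NH+) = Kw/Kb = 1.0e-14 / 6.3 x 10^-5 = 1.59e-10.
[H^+] = sqrt(Ka x [(CH3)3NH+]) = sqrt(1.59e-10 x 0.1708) = 5.21e-6 M.
pH = -log(5.21e-6) = 5.28.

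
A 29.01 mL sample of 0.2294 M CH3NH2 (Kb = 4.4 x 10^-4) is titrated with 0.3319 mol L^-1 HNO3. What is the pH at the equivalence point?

n(CH3NH2) = 0.2294 x 0.02901 = 0.006655 mol; V(HNO3) at equivalence = 0.006655/0.3319 = 0.02005 L.
At equivalence the base is fully converted to CH3NH3+; total volume = 0.04906 L, so [CH3NH3+] = 0.006655/0.04906 = 0.1356 M.
Ka(CH3NH3+) = Kw/Kb = 1.0e-14 / 4.4 x 10^-4 = 2.27e-11.
[H^+] = sqrt(Ka x [CH3NH3+]) = sqrt(2.27e-11 x 0.1356) = 1.76e-6 M.
pH = -log(1.76e-6) = 5.76.

5.76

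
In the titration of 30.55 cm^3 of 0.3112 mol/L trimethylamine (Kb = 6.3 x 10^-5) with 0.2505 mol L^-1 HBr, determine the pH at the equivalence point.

5.33

n((CH3)3N) = 0.3112 x 0.03055 = 0.009507 mol; V(HBr) at equivalence = 0.009507/0.2505 = 0.03795 L.
At equivalence the base is fully converted to (CH3)3NH+; total volume = 0.06850 L, so [(CH3)3NH+] = 0.009507/0.06850 = 0.1388 M.
Ka((CH3)3NH+) = Kw/Kb = 1.0e-14 / 6.3 x 10^-5 = 1.59e-10.
[H^+] = sqrt(Ka x [(CH3)3NH+]) = sqrt(1.59e-10 x 0.1388) = 4.69e-6 M.
pH = -log(4.69e-6) = 5.33.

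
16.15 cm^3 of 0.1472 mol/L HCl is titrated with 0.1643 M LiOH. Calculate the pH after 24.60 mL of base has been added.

n(acid) = 0.1472 x 0.01615 = 0.002377 mol; n(LiOH) added = 0.1643 x 0.02460 = 0.004042 mol.
Base is in excess by 0.004042 - 0.002377 = 0.001665 mol in a total volume of 0.04075 L.
[OH^-] = 0.001665/0.04075 = 0.04085 M, so pOH = 1.39 and pH = 14.00 - 1.39 = 12.61.

12.61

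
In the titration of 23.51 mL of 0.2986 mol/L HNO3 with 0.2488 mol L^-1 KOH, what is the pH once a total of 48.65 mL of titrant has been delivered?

12.85

n(acid) = 0.2986 x 0.02351 = 0.007020 mol; n(KOH) added = 0.2488 x 0.04865 = 0.01210 mol.
Base is in excess by 0.01210 - 0.007020 = 0.005084 mol in a total volume of 0.07216 L.
[OH^-] = 0.005084/0.07216 = 0.07046 M, so pOH = 1.15 and pH = 14.00 - 1.15 = 12.85.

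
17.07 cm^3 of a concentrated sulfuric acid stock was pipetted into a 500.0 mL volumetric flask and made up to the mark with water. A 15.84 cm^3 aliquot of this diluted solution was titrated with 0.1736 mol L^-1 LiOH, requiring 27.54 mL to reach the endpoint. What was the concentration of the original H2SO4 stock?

n(LiOH) = 0.1736 x 0.02754 = 0.004781 mol.
n(H2SO4) in the aliquot = 0.004781 x 1/2 = 0.002390 mol.
[diluted H2SO4] = 0.002390 / 0.01584 = 0.1509 M.
Dilution factor = 500.0/17.07 = 29.29, so [stock] = 0.1509 x 29.29 = 4.42 M.

4.42 M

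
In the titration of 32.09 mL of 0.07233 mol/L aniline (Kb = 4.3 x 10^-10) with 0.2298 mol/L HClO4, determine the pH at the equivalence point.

2.95

n(C6H5NH2) = 0.07233 x 0.03209 = 0.002321 mol; V(HClO4) at equivalence = 0.002321/0.2298 = 0.01010 L.
At equivalence the base is fully converted to C6H5NH3+; total volume = 0.04219 L, so [C6H5NH3+] = 0.002321/0.04219 = 0.05501 M.
Ka(C6H5NH3+) = Kw/Kb = 1.0e-14 / 4.3 x 10^-10 = 2.33e-5.
[H^+] = sqrt(Ka x [C6H5NH3+]) = sqrt(2.33e-5 x 0.05501) = 0.00113 M.
pH = -log(0.00113) = 2.95.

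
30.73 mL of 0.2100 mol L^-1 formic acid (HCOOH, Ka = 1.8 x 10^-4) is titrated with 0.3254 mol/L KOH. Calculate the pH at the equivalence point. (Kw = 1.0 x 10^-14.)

8.43

n(HCOOH) = 0.2100 x 0.03073 = 0.006453 mol; V(KOH) at equivalence = 0.006453/0.3254 = 0.01983 L.
At equivalence all the acid is converted to HCOO-; total volume = 0.03073 + 0.01983 = 0.05056 L, so [HCOO-] = 0.006453/0.05056 = 0.1276 M.
Kb = Kw/Ka = 1.0e-14 / 1.8 x 10^-4 = 5.56e-11.
[OH^-] = sqrt(Kb x [HCOO-]) = sqrt(5.56e-11 x 0.1276) = 2.66e-6 M.
pOH = 5.57, so pH = 14.00 - 5.57 = 8.43.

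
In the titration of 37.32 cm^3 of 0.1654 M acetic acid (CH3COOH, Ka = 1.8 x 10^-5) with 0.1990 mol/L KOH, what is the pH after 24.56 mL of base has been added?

5.32

Initial n(CH3COOH) = 0.1654 x 0.03732 = 0.006173 mol.
n(KOH) added = 0.1990 x 0.02456 = 0.004887 mol, converting that many moles of CH3COOH to CH3COO-.
Remaining n(CH3COOH) = 0.001285 mol; n(CH3COO-) = 0.004887 mol.
By Henderson-Hasselbalch, pH = pKa + log([A^-]/[HA]) = 4.74 + log(0.004887/0.001285) = 4.74 + (+0.58) = 5.32.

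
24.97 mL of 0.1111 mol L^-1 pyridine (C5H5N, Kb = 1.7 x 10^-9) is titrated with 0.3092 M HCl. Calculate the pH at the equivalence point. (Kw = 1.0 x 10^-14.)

n(C5H5N) = 0.1111 x 0.02497 = 0.002774 mol; V(HCl) at equivalence = 0.002774/0.3092 = 0.008972 L.
At equivalence the base is fully converted to C5H5NH+; total volume = 0.03394 L, so [C5H5NH+] = 0.002774/0.03394 = 0.08173 M.
Ka(C5H5NH+) = Kw/Kb = 1.0e-14 / 1.7 x 10^-9 = 5.88e-6.
[H^+] = sqrt(Ka x [C5H5NH+]) = sqrt(5.88e-6 x 0.08173) = 0.000693 M.
pH = -log(0.000693) = 3.16.

3.16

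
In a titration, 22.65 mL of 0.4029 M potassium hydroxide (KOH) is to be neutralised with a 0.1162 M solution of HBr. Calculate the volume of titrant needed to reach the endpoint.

n(KOH) = 0.4029 mol/L x 0.02265 L = 0.009126 mol.
At equivalence n(HBr) = n(KOH) = 0.009126 mol.
V(HBr) = 0.009126 / 0.1162 = 0.07853 L = 78.5 mL.

78.5 mL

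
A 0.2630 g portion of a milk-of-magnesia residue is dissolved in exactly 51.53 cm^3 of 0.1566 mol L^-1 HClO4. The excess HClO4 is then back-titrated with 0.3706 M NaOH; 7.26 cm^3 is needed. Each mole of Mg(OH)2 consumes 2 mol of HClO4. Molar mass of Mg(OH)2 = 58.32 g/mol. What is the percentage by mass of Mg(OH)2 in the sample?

59.6%

Total n(HClO4) added = 0.1566 x 0.05153 = 0.008070 mol.
n(NaOH) used = 0.3706 x 0.007260 = 0.002691 mol, which equals the excess n(HClO4).
So n(HClO4) consumed by the sample = 0.008070 - 0.002691 = 0.005379 mol.
n(Mg(OH)2) = 0.005379 / 2 = 0.002690 mol.
mass Mg(OH)2 = 0.002690 x 58.32 = 0.1569 g, so %Mg(OH)2 = 0.1569/0.2630 x 100 = 59.6%.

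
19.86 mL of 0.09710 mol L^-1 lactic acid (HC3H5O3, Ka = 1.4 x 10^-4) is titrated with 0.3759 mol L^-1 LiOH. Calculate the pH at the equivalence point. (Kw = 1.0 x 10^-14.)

n(HC3H5O3) = 0.09710 x 0.01986 = 0.001928 mol; V(LiOH) at equivalence = 0.001928/0.3759 = 0.005130 L.
At equivalence all the acid is converted to C3H5O3-; total volume = 0.01986 + 0.005130 = 0.02499 L, so [C3H5O3-] = 0.001928/0.02499 = 0.07717 M.
Kb = Kw/Ka = 1.0e-14 / 1.4 x 10^-4 = 7.14e-11.
[OH^-] = sqrt(Kb x [C3H5O3-]) = sqrt(7.14e-11 x 0.07717) = 2.35e-6 M.
pOH = 5.63, so pH = 14.00 - 5.63 = 8.37.

8.37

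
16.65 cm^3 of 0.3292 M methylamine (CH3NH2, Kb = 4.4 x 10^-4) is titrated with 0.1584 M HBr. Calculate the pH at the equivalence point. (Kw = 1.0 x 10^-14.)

5.81

n(CH3NH2) = 0.3292 x 0.01665 = 0.005481 mol; V(HBr) at equivalence = 0.005481/0.1584 = 0.03460 L.
At equivalence the base is fully converted to CH3NH3+; total volume = 0.05125 L, so [CH3NH3+] = 0.005481/0.05125 = 0.1069 M.
Ka(CH3NH3+) = Kw/Kb = 1.0e-14 / 4.4 x 10^-4 = 2.27e-11.
[H^+] = sqrt(Ka x [CH3NH3+]) = sqrt(2.27e-11 x 0.1069) = 1.56e-6 M.
pH = -log(1.56e-6) = 5.81.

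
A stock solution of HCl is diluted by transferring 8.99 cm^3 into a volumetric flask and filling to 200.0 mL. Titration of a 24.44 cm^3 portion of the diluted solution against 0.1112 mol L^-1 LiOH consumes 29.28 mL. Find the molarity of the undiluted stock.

2.96 M

n(LiOH) = 0.1112 x 0.02928 = 0.003256 mol.
n(HCl) in the aliquot = 0.003256 mol.
[diluted HCl] = 0.003256 / 0.02444 = 0.1332 M.
Dilution factor = 200.0/8.990 = 22.25, so [stock] = 0.1332 x 22.25 = 2.96 M.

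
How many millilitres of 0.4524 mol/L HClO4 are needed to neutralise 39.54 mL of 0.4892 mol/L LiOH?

42.8 mL

n(LiOH) = 0.4892 mol/L x 0.03954 L = 0.01934 mol.
At equivalence n(HClO4) = n(LiOH) = 0.01934 mol.
V(HClO4) = 0.01934 / 0.4524 = 0.04276 L = 42.8 mL.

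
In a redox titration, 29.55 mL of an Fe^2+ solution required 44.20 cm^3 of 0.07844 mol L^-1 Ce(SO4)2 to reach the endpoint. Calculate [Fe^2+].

n(Ce(SO4)2) = 0.07844 x 0.04420 = 0.003467 mol.
From the balanced equation, 1 mol Ce(SO4)2 reacts with 1 mol Fe^2+, so n(Fe^2+) = 0.003467 x 1/1 = 0.003467 mol.
[Fe^2+] = 0.003467 / 0.02955 L = 0.117 M.

0.117 M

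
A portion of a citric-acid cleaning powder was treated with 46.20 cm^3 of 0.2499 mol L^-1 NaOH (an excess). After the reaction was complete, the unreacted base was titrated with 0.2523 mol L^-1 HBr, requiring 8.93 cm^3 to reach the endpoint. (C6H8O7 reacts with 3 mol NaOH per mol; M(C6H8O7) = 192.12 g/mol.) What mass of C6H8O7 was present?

Total n(NaOH) added = 0.2499 x 0.04620 = 0.01155 mol.
n(HBr) used = 0.2523 x 0.008930 = 0.002253 mol, which equals the excess n(NaOH).
So n(NaOH) consumed by the sample = 0.01155 - 0.002253 = 0.009292 mol.
n(C6H8O7) = 0.009292 / 3 = 0.003097 mol.
mass = 0.003097 mol x 192.12 g/mol = 0.595 g.

0.595 g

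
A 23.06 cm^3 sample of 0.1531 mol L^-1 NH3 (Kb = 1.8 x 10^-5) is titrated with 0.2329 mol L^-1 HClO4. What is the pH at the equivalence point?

n(NH3) = 0.1531 x 0.02306 = 0.003530 mol; V(HClO4) at equivalence = 0.003530/0.2329 = 0.01516 L.
At equivalence the base is fully converted to NH4+; total volume = 0.03822 L, so [NH4+] = 0.003530/0.03822 = 0.09238 M.
Ka(NH4+) = Kw/Kb = 1.0e-14 / 1.8 x 10^-5 = 5.56e-10.
[H^+] = sqrt(Ka x [NH4+]) = sqrt(5.56e-10 x 0.09238) = 7.16e-6 M.
pH = -log(7.16e-6) = 5.14.

5.14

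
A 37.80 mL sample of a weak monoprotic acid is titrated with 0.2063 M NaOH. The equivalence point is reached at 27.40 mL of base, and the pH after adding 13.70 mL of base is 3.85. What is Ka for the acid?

1.4 x 10^-4

13.70 mL is half of the equivalence volume, so this is the half-equivalence point where [HA] = [A^-].
At half-equivalence pH = pKa, so pKa = 3.85.
Ka = 10^(-3.85) = 1.4 x 10^-4.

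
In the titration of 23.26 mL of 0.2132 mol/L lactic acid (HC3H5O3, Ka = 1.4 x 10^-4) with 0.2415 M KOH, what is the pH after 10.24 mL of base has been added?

Initial n(HC3H5O3) = 0.2132 x 0.02326 = 0.004959 mol.
n(KOH) added = 0.2415 x 0.01024 = 0.002473 mol, converting that many moles of HC3H5O3 to C3H5O3-.
Remaining n(HC3H5O3) = 0.002486 mol; n(C3H5O3-) = 0.002473 mol.
By Henderson-Hasselbalch, pH = pKa + log([A^-]/[HA]) = 3.85 + log(0.002473/0.002486) = 3.85 + (-0.00) = 3.85.

3.85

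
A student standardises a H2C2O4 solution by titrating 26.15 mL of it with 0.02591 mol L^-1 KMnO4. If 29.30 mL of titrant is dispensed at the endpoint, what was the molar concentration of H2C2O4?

0.0726 M

n(KMnO4) = 0.02591 x 0.02930 = 0.0007592 mol.
From the balanced equation, 2 mol KMnO4 reacts with 5 mol H2C2O4, so n(H2C2O4) = 0.0007592 x 5/2 = 0.001898 mol.
[H2C2O4] = 0.001898 / 0.02615 L = 0.0726 M.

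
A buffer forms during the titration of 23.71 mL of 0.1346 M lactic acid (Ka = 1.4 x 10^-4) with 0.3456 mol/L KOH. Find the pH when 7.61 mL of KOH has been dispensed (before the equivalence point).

Initial n(HC3H5O3) = 0.1346 x 0.02371 = 0.003191 mol.
n(KOH) added = 0.3456 x 0.007610 = 0.002630 mol, converting that many moles of HC3H5O3 to C3H5O3-.
Remaining n(HC3H5O3) = 0.0005613 mol; n(C3H5O3-) = 0.002630 mol.
By Henderson-Hasselbalch, pH = pKa + log([A^-]/[HA]) = 3.85 + log(0.002630/0.0005613) = 3.85 + (+0.67) = 4.52.

4.52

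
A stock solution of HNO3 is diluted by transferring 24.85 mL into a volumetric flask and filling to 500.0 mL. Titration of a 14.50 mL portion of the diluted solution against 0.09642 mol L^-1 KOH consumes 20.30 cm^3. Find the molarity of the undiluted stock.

n(KOH) = 0.09642 x 0.02030 = 0.001957 mol.
n(HNO3) in the aliquot = 0.001957 mol.
[diluted HNO3] = 0.001957 / 0.01450 = 0.1350 M.
Dilution factor = 500.0/24.85 = 20.12, so [stock] = 0.1350 x 20.12 = 2.72 M.

2.72 M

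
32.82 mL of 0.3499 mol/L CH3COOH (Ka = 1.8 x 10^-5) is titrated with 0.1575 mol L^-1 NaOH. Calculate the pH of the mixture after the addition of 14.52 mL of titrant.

Initial n(CH3COOH) = 0.3499 x 0.03282 = 0.01148 mol.
n(NaOH) added = 0.1575 x 0.01452 = 0.002287 mol, converting that many moles of CH3COOH to CH3COO-.
Remaining n(CH3COOH) = 0.009197 mol; n(CH3COO-) = 0.002287 mol.
By Henderson-Hasselbalch, pH = pKa + log([A^-]/[HA]) = 4.74 + log(0.002287/0.009197) = 4.74 + (-0.60) = 4.14.

4.14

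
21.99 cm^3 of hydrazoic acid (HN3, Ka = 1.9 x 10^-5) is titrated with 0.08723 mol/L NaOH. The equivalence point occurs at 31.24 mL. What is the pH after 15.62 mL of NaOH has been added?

15.62 mL is exactly half the equivalence volume (31.24/2), i.e. the half-equivalence point.
There, n(HA) = n(A^-), so pH = pKa = -log(1.9 x 10^-5) = 4.72.

4.72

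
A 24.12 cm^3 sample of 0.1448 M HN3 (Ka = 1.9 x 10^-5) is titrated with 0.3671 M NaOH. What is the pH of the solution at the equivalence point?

8.87

n(HN3) = 0.1448 x 0.02412 = 0.003493 mol; V(NaOH) at equivalence = 0.003493/0.3671 = 0.009514 L.
At equivalence all the acid is converted to N3-; total volume = 0.02412 + 0.009514 = 0.03363 L, so [N3-] = 0.003493/0.03363 = 0.1038 M.
Kb = Kw/Ka = 1.0e-14 / 1.9 x 10^-5 = 5.26e-10.
[OH^-] = sqrt(Kb x [N3-]) = sqrt(5.26e-10 x 0.1038) = 7.39e-6 M.
pOH = 5.13, so pH = 14.00 - 5.13 = 8.87.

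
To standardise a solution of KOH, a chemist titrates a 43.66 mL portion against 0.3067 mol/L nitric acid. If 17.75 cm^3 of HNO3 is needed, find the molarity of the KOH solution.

n(HNO3) delivered = 0.3067 x 0.01775 = 0.005444 mol.
For a 1:1 reaction, n(KOH) = 0.005444 mol.
[KOH] = 0.005444 mol / 0.04366 L = 0.125 M.

0.125 M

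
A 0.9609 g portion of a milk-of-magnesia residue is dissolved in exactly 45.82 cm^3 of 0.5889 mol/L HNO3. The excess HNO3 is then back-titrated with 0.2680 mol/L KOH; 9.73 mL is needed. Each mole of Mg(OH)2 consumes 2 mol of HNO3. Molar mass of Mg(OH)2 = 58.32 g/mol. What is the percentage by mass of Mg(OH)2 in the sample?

Total n(HNO3) added = 0.5889 x 0.04582 = 0.02698 mol.
n(KOH) used = 0.2680 x 0.009730 = 0.002608 mol, which equals the excess n(HNO3).
So n(HNO3) consumed by the sample = 0.02698 - 0.002608 = 0.02438 mol.
n(Mg(OH)2) = 0.02438 / 2 = 0.01219 mol.
mass Mg(OH)2 = 0.01219 x 58.32 = 0.7108 g, so %Mg(OH)2 = 0.7108/0.9609 x 100 = 74.0%.

74.0%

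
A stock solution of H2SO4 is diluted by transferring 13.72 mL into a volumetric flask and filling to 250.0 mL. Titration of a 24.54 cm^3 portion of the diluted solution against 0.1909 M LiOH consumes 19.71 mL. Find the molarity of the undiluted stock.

n(LiOH) = 0.1909 x 0.01971 = 0.003763 mol.
n(H2SO4) in the aliquot = 0.003763 x 1/2 = 0.001881 mol.
[diluted H2SO4] = 0.001881 / 0.02454 = 0.07666 M.
Dilution factor = 250.0/13.72 = 18.22, so [stock] = 0.07666 x 18.22 = 1.40 M.

1.40 M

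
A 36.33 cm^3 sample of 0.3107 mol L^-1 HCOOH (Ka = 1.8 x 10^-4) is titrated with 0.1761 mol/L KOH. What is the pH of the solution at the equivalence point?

n(HCOOH) = 0.3107 x 0.03633 = 0.01129 mol; V(KOH) at equivalence = 0.01129/0.1761 = 0.06410 L.
At equivalence all the acid is converted to HCOO-; total volume = 0.03633 + 0.06410 = 0.1004 L, so [HCOO-] = 0.01129/0.1004 = 0.1124 M.
Kb = Kw/Ka = 1.0e-14 / 1.8 x 10^-4 = 5.56e-11.
[OH^-] = sqrt(Kb x [HCOO-]) = sqrt(5.56e-11 x 0.1124) = 2.50e-6 M.
pOH = 5.60, so pH = 14.00 - 5.60 = 8.40.

8.40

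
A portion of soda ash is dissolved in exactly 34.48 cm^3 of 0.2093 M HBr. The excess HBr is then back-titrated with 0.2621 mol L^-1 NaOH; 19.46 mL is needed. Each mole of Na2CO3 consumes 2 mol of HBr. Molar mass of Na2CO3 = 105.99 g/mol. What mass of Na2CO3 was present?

Total n(HBr) added = 0.2093 x 0.03448 = 0.007217 mol.
n(NaOH) used = 0.2621 x 0.01946 = 0.005100 mol, which equals the excess n(HBr).
So n(HBr) consumed by the sample = 0.007217 - 0.005100 = 0.002116 mol.
n(Na2CO3) = 0.002116 / 2 = 0.001058 mol.
mass = 0.001058 mol x 105.99 g/mol = 0.112 g.

0.112 g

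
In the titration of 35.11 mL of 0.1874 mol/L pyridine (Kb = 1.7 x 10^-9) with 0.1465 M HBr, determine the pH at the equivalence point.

n(C5H5N) = 0.1874 x 0.03511 = 0.006580 mol; V(HBr) at equivalence = 0.006580/0.1465 = 0.04491 L.
At equivalence the base is fully converted to C5H5NH+; total volume = 0.08002 L, so [C5H5NH+] = 0.006580/0.08002 = 0.08222 M.
Ka(C5H5NH+) = Kw/Kb = 1.0e-14 / 1.7 x 10^-9 = 5.88e-6.
[H^+] = sqrt(Ka x [C5H5NH+]) = sqrt(5.88e-6 x 0.08222) = 0.000695 M.
pH = -log(0.000695) = 3.16.

3.16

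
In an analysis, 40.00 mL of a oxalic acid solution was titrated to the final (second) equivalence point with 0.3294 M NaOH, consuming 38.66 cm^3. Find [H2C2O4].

n(NaOH) = 0.3294 x 0.03866 = 0.01273 mol.
At the final (second) equivalence point, 2 mol OH^- react per mol H2C2O4, so n(H2C2O4) = 0.01273 / 2 = 0.006367 mol.
[H2C2O4] = 0.006367 / 0.04000 L = 0.159 M.

0.159 M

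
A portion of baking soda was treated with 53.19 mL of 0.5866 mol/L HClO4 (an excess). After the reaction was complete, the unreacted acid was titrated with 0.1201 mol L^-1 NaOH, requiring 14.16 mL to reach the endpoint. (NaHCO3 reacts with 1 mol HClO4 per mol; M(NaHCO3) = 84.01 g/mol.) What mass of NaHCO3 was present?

Total n(HClO4) added = 0.5866 x 0.05319 = 0.03120 mol.
n(NaOH) used = 0.1201 x 0.01416 = 0.001701 mol, which equals the excess n(HClO4).
So n(HClO4) consumed by the sample = 0.03120 - 0.001701 = 0.02950 mol.
n(NaHCO3) = 0.02950 / 1 = 0.02950 mol.
mass = 0.02950 mol x 84.01 g/mol = 2.48 g.

2.48 g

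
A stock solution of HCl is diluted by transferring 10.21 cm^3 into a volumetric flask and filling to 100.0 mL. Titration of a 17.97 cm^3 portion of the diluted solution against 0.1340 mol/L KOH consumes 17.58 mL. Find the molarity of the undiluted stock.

1.28 M

n(KOH) = 0.1340 x 0.01758 = 0.002356 mol.
n(HCl) in the aliquot = 0.002356 mol.
[diluted HCl] = 0.002356 / 0.01797 = 0.1311 M.
Dilution factor = 100.0/10.21 = 9.794, so [stock] = 0.1311 x 9.794 = 1.28 M.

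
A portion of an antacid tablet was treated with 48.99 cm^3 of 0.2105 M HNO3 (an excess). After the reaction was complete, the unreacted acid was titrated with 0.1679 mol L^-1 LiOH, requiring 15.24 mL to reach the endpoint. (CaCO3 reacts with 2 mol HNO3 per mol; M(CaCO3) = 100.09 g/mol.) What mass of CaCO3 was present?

0.388 g

Total n(HNO3) added = 0.2105 x 0.04899 = 0.01031 mol.
n(LiOH) used = 0.1679 x 0.01524 = 0.002559 mol, which equals the excess n(HNO3).
So n(HNO3) consumed by the sample = 0.01031 - 0.002559 = 0.007754 mol.
n(CaCO3) = 0.007754 / 2 = 0.003877 mol.
mass = 0.003877 mol x 100.09 g/mol = 0.388 g.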